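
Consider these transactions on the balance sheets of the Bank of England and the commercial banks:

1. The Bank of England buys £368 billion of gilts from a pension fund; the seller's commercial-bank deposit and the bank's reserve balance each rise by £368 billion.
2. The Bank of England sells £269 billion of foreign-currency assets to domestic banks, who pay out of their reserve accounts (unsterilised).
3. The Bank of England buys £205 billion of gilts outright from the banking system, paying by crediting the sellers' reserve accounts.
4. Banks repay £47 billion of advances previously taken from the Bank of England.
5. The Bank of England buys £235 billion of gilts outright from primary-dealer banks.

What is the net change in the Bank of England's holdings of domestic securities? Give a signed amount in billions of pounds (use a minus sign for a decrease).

Asset purchase (from non-banks) £368 billion: securities added to the Bank of England's portfolio → +£368B.
FX sale £269 billion: the Bank of England's securities portfolio is untouched → 0.
OMO purchase (from banks) £205 billion: securities added to the Bank of England's portfolio → +£205B.
Discount-window repayment £47 billion: the Bank of England's securities portfolio is untouched → 0.
OMO purchase (from banks) £235 billion: securities added to the Bank of England's portfolio → +£235B.
Net: 368 + 0 + 205 + 0 + 235 = +£808 billion.

+£808 billion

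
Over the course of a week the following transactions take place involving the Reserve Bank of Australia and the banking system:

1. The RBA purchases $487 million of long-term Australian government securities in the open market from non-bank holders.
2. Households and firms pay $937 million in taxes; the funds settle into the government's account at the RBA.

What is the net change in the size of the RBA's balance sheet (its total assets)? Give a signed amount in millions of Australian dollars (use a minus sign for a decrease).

+$487 million

RBA balance sheet:
  Assets:      Securities +$487M
  Liabilities: Bank reserves −$450M, Government deposits +$937M
Change in total RBA assets = +$487 million.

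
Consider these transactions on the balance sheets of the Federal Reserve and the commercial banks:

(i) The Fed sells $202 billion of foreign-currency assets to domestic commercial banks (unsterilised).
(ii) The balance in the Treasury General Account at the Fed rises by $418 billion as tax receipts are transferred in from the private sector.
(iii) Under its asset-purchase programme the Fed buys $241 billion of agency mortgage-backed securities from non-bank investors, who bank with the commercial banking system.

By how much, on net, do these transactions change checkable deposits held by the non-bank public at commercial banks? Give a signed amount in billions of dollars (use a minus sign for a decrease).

-$177 billion

Fed balance sheet:
  Assets:      Securities +$241B, Foreign assets −$202B
  Liabilities: Bank reserves −$379B, Government deposits +$418B
Commercial banking system:
  Assets:      Reserves at CB −$379B, Foreign assets +$202B
  Liabilities: Checkable deposits −$177B
So the change in checkable deposits held by the non-bank public at commercial banks is -$177 billion.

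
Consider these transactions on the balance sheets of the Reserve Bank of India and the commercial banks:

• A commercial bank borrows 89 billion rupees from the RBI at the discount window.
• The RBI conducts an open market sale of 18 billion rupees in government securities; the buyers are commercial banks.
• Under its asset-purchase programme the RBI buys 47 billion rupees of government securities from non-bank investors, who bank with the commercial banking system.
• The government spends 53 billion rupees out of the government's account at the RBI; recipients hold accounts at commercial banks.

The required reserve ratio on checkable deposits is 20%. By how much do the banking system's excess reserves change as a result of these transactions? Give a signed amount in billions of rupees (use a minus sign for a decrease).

+151 billion

Discount-window loan 89 billion rupees: reserves +89B, deposits 0.
OMO sale (to banks) 18 billion rupees: reserves −18B, deposits 0.
Asset purchase (from non-banks) 47 billion rupees: reserves +47B, deposits +47B.
Government spending 53 billion rupees: reserves +53B, deposits +53B.
Totals: Δreserves = +171B, Δdeposits = +100B.
Δrequired reserves = 20% × +100B = +20B.
Δexcess reserves = Δreserves − Δrequired = +171B − (+20B) = +151 billion.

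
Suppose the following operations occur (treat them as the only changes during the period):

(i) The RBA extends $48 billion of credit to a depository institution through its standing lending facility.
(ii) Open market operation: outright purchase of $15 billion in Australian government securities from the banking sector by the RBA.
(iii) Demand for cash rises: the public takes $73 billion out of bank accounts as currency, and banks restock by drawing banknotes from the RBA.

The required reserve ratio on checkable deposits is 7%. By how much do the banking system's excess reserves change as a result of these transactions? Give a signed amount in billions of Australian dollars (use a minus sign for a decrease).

-$4.89 billion

Discount-window loan $48 billion: reserves +$48B, deposits 0.
OMO purchase (from banks) $15 billion: reserves +$15B, deposits 0.
Currency withdrawal $73 billion: reserves −$73B, deposits −$73B.
Totals: Δreserves = −$10B, Δdeposits = −$73B.
Δrequired reserves = 7% × −$73B = −$5.11B.
Δexcess reserves = Δreserves − Δrequired = −$10B − (−$5.11B) = -$4.89 billion.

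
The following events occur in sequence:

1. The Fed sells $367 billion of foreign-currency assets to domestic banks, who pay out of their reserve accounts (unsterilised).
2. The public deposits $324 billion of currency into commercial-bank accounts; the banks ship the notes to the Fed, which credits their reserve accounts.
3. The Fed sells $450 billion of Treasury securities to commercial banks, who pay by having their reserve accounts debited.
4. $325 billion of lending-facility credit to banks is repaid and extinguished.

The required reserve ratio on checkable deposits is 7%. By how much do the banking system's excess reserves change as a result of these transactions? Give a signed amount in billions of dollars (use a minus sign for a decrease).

-$840.68 billion

FX sale $367 billion: reserves −$367B, deposits 0.
Currency deposit $324 billion: reserves +$324B, deposits +$324B.
OMO sale (to banks) $450 billion: reserves −$450B, deposits 0.
Discount-window repayment $325 billion: reserves −$325B, deposits 0.
Totals: Δreserves = −$818B, Δdeposits = +$324B.
Δrequired reserves = 7% × +$324B = +$22.68B.
Δexcess reserves = Δreserves − Δrequired = −$818B − (+$22.68B) = -$840.68 billion.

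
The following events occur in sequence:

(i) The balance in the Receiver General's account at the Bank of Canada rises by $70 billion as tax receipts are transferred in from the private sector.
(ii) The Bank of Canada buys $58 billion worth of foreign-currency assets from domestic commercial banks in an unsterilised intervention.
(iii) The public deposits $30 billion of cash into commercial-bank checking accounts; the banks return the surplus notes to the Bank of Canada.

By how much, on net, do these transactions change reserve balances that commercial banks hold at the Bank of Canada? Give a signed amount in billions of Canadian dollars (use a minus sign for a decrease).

+$18 billion

Bank of Canada balance sheet:
  Assets:      Foreign assets +$58B
  Liabilities: Bank reserves +$18B, Currency in circulation −$30B, Government deposits +$70B
So the change in reserve balances that commercial banks hold at the Bank of Canada is +$18 billion.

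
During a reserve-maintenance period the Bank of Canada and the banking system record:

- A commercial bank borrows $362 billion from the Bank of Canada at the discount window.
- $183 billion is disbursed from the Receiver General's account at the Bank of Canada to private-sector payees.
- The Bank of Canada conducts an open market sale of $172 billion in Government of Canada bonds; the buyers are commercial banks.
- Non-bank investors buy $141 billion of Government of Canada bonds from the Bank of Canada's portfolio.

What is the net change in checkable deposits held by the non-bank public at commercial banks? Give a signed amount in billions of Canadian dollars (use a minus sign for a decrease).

+$42 billion

Discount-window loan $362 billion: the counterparty is a bank, so public deposits are unchanged → 0.
Government spending $183 billion: non-bank counterparties' bank balances rise → +$183B.
OMO sale (to banks) $172 billion: the counterparty is a bank, so public deposits are unchanged → 0.
Asset sale (to non-banks) $141 billion: non-bank counterparties' bank balances fall → −$141B.
Net: 0 + 183 + 0 − 141 = +$42 billion.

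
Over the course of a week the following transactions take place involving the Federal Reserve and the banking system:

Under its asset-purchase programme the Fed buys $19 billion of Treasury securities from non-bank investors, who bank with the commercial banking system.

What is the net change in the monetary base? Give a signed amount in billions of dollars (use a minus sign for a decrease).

+$19 billion

Fed balance sheet:
  Assets:      Securities +$19B
  Liabilities: Bank reserves +$19B
Commercial banking system:
  Assets:      Reserves at CB +$19B
  Liabilities: Checkable deposits +$19B
Monetary base = currency + reserves: 0 + (+$19B) = +$19 billion.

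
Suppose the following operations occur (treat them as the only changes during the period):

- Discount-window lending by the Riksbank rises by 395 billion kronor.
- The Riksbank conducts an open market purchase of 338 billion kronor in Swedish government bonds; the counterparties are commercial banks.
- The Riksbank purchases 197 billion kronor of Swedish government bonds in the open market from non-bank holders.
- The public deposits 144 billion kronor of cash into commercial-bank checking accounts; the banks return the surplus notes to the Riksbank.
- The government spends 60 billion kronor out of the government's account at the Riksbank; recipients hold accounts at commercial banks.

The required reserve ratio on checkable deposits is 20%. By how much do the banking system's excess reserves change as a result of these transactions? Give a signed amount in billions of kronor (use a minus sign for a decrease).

Discount-window loan 395 billion kronor: reserves +395B, deposits 0.
OMO purchase (from banks) 338 billion kronor: reserves +338B, deposits 0.
Asset purchase (from non-banks) 197 billion kronor: reserves +197B, deposits +197B.
Currency deposit 144 billion kronor: reserves +144B, deposits +144B.
Government spending 60 billion kronor: reserves +60B, deposits +60B.
Totals: Δreserves = +1134B, Δdeposits = +401B.
Δrequired reserves = 20% × +401B = +80.2B.
Δexcess reserves = Δreserves − Δrequired = +1134B − (+80.2B) = +1053.8 billion.

+1053.8 billion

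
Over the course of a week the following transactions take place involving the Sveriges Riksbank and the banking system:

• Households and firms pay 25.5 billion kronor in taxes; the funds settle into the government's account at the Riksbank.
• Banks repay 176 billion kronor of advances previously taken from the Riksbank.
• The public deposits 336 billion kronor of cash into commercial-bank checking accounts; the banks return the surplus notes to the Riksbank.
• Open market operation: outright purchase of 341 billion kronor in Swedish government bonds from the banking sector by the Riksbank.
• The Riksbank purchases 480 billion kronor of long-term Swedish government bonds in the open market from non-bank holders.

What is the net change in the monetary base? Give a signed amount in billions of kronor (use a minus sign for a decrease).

Riksbank balance sheet:
  Assets:      Securities +821B, Loans to banks −176B
  Liabilities: Bank reserves +955.5B, Currency in circulation −336B, Government deposits +25.5B
Commercial banking system:
  Assets:      Reserves at CB +955.5B, Securities −341B
  Liabilities: Checkable deposits +790.5B, Borrowings from CB −176B
Monetary base = currency + reserves: −336B + (+955.5B) = +619.5 billion.

+619.5 billion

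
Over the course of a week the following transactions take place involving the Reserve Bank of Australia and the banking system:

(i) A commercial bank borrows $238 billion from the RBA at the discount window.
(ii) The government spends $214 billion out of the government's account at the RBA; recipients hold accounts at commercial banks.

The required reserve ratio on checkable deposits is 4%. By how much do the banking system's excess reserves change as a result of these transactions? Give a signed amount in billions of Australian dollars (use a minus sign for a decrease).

Discount-window loan $238 billion: reserves +$238B, deposits 0.
Government spending $214 billion: reserves +$214B, deposits +$214B.
Totals: Δreserves = +$452B, Δdeposits = +$214B.
Δrequired reserves = 4% × +$214B = +$8.56B.
Δexcess reserves = Δreserves − Δrequired = +$452B − (+$8.56B) = +$443.44 billion.

+$443.44 billion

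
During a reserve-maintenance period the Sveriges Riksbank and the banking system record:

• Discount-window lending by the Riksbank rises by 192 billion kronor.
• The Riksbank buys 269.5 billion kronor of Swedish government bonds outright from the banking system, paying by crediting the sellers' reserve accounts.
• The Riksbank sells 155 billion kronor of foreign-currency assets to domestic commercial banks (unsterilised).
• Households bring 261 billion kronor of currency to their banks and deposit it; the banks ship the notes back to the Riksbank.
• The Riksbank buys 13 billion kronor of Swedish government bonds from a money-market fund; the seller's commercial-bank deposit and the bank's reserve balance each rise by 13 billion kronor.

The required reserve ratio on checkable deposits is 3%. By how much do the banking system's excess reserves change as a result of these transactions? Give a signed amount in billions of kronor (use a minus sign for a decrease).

+572.28 billion

Discount-window loan 192 billion kronor: reserves +192B, deposits 0.
OMO purchase (from banks) 269.5 billion kronor: reserves +269.5B, deposits 0.
FX sale 155 billion kronor: reserves −155B, deposits 0.
Currency deposit 261 billion kronor: reserves +261B, deposits +261B.
Asset purchase (from non-banks) 13 billion kronor: reserves +13B, deposits +13B.
Totals: Δreserves = +580.5B, Δdeposits = +274B.
Δrequired reserves = 3% × +274B = +8.22B.
Δexcess reserves = Δreserves − Δrequired = +580.5B − (+8.22B) = +572.28 billion.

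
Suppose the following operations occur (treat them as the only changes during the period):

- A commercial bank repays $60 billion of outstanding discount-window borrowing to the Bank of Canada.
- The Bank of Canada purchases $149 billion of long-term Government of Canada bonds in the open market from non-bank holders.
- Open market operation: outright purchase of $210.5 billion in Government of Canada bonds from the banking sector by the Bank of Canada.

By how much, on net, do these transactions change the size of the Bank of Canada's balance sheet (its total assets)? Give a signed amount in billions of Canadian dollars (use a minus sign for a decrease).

Discount-window repayment $60 billion: a Bank of Canada asset is shed → −$60B.
Asset purchase (from non-banks) $149 billion: a Bank of Canada asset is acquired → +$149B.
OMO purchase (from banks) $210.5 billion: a Bank of Canada asset is acquired → +$210.5B.
Net: −60 + 149 + 210.5 = +$299.5 billion.

+$299.5 billion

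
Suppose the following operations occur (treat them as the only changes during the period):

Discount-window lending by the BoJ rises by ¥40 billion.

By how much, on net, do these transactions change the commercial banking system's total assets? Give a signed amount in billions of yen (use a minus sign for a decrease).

Discount-window loan ¥40 billion: bank balance sheets expand → +¥40B.

+¥40 billion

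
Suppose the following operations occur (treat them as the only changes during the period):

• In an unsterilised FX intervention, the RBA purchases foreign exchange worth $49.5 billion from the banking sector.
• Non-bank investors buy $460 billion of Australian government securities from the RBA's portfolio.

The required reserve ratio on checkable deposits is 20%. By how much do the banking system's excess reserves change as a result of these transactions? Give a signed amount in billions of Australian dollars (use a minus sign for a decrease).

FX purchase $49.5 billion: reserves +$49.5B, deposits 0.
Asset sale (to non-banks) $460 billion: reserves −$460B, deposits −$460B.
Totals: Δreserves = −$410.5B, Δdeposits = −$460B.
Δrequired reserves = 20% × −$460B = −$92B.
Δexcess reserves = Δreserves − Δrequired = −$410.5B − (−$92B) = -$318.5 billion.

-$318.5 billion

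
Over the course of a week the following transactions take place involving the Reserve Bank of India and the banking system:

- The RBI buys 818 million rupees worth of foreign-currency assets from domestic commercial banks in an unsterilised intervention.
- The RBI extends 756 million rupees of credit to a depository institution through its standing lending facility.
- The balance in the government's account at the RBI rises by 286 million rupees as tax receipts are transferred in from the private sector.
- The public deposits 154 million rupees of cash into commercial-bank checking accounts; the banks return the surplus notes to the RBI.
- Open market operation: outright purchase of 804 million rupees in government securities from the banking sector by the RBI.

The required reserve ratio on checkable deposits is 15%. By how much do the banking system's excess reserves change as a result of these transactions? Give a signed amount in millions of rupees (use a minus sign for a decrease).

+2265.8 million

FX purchase 818 million rupees: reserves +818M, deposits 0.
Discount-window loan 756 million rupees: reserves +756M, deposits 0.
Government account inflow 286 million rupees: reserves −286M, deposits −286M.
Currency deposit 154 million rupees: reserves +154M, deposits +154M.
OMO purchase (from banks) 804 million rupees: reserves +804M, deposits 0.
Totals: Δreserves = +2246M, Δdeposits = −132M.
Δrequired reserves = 15% × −132M = −19.8M.
Δexcess reserves = Δreserves − Δrequired = +2246M − (−19.8M) = +2265.8 million.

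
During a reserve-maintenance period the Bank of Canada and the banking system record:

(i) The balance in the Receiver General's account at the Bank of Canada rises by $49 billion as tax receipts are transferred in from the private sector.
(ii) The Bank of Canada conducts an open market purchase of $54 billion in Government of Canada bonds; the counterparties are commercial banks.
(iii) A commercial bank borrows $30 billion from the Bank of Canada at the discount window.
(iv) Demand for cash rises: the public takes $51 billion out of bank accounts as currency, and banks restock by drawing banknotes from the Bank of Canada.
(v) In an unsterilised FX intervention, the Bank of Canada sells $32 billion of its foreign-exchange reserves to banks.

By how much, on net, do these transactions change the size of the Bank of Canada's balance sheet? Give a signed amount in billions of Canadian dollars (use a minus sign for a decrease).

Government account inflow $49 billion: only the composition of liabilities changes → 0.
OMO purchase (from banks) $54 billion: a Bank of Canada asset is acquired → +$54B.
Discount-window loan $30 billion: a Bank of Canada asset is acquired → +$30B.
Currency withdrawal $51 billion: only the composition of liabilities changes → 0.
FX sale $32 billion: a Bank of Canada asset is shed → −$32B.
Net: 0 + 54 + 30 + 0 − 32 = +$52 billion.

+$52 billion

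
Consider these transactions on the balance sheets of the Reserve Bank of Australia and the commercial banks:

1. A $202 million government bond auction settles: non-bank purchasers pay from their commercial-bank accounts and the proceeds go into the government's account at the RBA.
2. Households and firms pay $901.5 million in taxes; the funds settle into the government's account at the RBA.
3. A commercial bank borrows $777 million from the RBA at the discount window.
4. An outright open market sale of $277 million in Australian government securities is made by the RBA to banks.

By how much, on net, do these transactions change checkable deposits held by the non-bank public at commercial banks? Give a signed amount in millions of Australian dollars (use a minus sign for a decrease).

RBA balance sheet:
  Assets:      Securities −$277M, Loans to banks +$777M
  Liabilities: Bank reserves −$603.5M, Government deposits +$1103.5M
Commercial banking system:
  Assets:      Reserves at CB −$603.5M, Securities +$277M
  Liabilities: Checkable deposits −$1103.5M, Borrowings from CB +$777M
So the change in checkable deposits held by the non-bank public at commercial banks is -$1103.5 million.

-$1103.5 million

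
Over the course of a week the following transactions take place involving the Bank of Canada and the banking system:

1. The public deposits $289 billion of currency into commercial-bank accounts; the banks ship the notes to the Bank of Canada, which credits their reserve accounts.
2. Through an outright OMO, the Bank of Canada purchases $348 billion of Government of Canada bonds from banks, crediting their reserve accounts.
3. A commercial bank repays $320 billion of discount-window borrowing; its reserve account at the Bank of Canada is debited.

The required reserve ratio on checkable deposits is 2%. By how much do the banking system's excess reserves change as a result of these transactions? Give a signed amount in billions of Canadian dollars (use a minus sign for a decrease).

+$311.22 billion

Currency deposit $289 billion: reserves +$289B, deposits +$289B.
OMO purchase (from banks) $348 billion: reserves +$348B, deposits 0.
Discount-window repayment $320 billion: reserves −$320B, deposits 0.
Totals: Δreserves = +$317B, Δdeposits = +$289B.
Δrequired reserves = 2% × +$289B = +$5.78B.
Δexcess reserves = Δreserves − Δrequired = +$317B − (+$5.78B) = +$311.22 billion.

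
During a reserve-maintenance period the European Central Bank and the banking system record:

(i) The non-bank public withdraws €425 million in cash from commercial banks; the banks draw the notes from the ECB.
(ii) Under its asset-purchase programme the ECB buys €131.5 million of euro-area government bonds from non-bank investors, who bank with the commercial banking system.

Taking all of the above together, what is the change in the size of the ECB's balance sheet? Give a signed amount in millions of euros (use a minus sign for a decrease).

ECB balance sheet:
  Assets:      Securities +€131.5M
  Liabilities: Bank reserves −€293.5M, Currency in circulation +€425M
Commercial banking system:
  Assets:      Reserves at CB −€293.5M
  Liabilities: Checkable deposits −€293.5M
Change in total ECB assets = +€131.5 million.

+€131.5 million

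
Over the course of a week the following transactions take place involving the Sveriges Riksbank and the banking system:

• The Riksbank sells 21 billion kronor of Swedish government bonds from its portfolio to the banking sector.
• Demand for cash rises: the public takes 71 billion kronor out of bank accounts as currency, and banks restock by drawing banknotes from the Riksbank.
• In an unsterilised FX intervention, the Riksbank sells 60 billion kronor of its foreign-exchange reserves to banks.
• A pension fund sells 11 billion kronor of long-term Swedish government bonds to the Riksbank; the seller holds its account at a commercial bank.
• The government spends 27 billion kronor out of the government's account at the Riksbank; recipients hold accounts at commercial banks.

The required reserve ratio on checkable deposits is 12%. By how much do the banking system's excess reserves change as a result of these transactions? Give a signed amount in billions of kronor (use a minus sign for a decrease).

OMO sale (to banks) 21 billion kronor: reserves −21B, deposits 0.
Currency withdrawal 71 billion kronor: reserves −71B, deposits −71B.
FX sale 60 billion kronor: reserves −60B, deposits 0.
Asset purchase (from non-banks) 11 billion kronor: reserves +11B, deposits +11B.
Government spending 27 billion kronor: reserves +27B, deposits +27B.
Totals: Δreserves = −114B, Δdeposits = −33B.
Δrequired reserves = 12% × −33B = −3.96B.
Δexcess reserves = Δreserves − Δrequired = −114B − (−3.96B) = -110.04 billion.

-110.04 billion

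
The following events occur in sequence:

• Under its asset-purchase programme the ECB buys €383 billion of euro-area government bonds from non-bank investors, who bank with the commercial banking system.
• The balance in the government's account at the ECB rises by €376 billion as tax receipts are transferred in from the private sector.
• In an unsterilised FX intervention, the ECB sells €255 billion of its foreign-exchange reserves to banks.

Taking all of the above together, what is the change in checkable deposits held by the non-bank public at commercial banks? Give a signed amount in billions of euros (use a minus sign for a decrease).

+€7 billion

ECB balance sheet:
  Assets:      Securities +€383B, Foreign assets −€255B
  Liabilities: Bank reserves −€248B, Government deposits +€376B
Commercial banking system:
  Assets:      Reserves at CB −€248B, Foreign assets +€255B
  Liabilities: Checkable deposits +€7B
So the change in checkable deposits held by the non-bank public at commercial banks is +€7 billion.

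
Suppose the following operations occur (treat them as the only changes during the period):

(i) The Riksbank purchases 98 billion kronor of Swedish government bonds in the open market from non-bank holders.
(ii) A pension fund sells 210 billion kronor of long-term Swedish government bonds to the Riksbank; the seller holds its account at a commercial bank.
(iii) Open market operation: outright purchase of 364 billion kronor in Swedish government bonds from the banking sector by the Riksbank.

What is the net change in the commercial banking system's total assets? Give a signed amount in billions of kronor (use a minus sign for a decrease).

Asset purchase (from non-banks) 98 billion kronor: bank balance sheets expand → +98B.
Asset purchase (from non-banks) 210 billion kronor: bank balance sheets expand → +210B.
OMO purchase (from banks) 364 billion kronor: just an asset swap on bank balance sheets → 0.
Net: 98 + 210 + 0 = +308 billion.

+308 billion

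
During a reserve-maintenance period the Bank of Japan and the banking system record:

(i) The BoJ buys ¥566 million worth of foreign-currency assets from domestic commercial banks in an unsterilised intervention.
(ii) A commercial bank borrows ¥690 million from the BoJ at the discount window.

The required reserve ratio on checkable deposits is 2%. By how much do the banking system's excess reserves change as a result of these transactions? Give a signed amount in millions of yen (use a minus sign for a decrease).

+¥1256 million

FX purchase ¥566 million: reserves +¥566M, deposits 0.
Discount-window loan ¥690 million: reserves +¥690M, deposits 0.
Totals: Δreserves = +¥1256M, Δdeposits = 0.
Δrequired reserves = 2% × 0 = 0.
Δexcess reserves = Δreserves − Δrequired = +¥1256M − (0) = +¥1256 million.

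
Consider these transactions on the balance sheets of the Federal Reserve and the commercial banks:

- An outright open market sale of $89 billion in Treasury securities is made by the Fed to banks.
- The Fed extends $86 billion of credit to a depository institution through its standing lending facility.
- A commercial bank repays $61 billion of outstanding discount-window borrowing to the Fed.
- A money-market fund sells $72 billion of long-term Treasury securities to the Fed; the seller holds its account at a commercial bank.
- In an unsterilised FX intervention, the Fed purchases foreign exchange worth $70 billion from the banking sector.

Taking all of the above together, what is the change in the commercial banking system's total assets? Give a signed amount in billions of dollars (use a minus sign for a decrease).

OMO sale (to banks) $89 billion: just an asset swap on bank balance sheets → 0.
Discount-window loan $86 billion: bank balance sheets expand → +$86B.
Discount-window repayment $61 billion: bank balance sheets shrink → −$61B.
Asset purchase (from non-banks) $72 billion: bank balance sheets expand → +$72B.
FX purchase $70 billion: just an asset swap on bank balance sheets → 0.
Net: 0 + 86 − 61 + 72 + 0 = +$97 billion.

+$97 billion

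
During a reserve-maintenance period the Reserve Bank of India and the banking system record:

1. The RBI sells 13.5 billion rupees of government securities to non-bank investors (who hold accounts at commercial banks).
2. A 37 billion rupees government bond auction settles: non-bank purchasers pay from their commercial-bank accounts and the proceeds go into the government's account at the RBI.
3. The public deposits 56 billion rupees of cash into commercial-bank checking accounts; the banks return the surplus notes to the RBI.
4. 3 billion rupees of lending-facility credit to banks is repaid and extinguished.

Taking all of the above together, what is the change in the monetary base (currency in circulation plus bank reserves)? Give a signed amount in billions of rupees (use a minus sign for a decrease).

-53.5 billion

RBI balance sheet:
  Assets:      Securities −13.5B, Loans to banks −3B
  Liabilities: Bank reserves +2.5B, Currency in circulation −56B, Government deposits +37B
Commercial banking system:
  Assets:      Reserves at CB +2.5B
  Liabilities: Checkable deposits +5.5B, Borrowings from CB −3B
Monetary base = currency + reserves: −56B + (+2.5B) = -53.5 billion.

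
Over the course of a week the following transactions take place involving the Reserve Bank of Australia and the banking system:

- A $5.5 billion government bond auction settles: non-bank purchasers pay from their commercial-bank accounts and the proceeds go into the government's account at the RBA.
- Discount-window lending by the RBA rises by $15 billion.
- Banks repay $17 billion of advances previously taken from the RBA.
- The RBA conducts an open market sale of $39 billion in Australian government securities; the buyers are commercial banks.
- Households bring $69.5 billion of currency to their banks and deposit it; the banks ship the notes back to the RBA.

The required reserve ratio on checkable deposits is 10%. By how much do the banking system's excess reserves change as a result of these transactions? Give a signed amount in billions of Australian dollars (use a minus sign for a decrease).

+$16.6 billion

Government account inflow $5.5 billion: reserves −$5.5B, deposits −$5.5B.
Discount-window loan $15 billion: reserves +$15B, deposits 0.
Discount-window repayment $17 billion: reserves −$17B, deposits 0.
OMO sale (to banks) $39 billion: reserves −$39B, deposits 0.
Currency deposit $69.5 billion: reserves +$69.5B, deposits +$69.5B.
Totals: Δreserves = +$23B, Δdeposits = +$64B.
Δrequired reserves = 10% × +$64B = +$6.4B.
Δexcess reserves = Δreserves − Δrequired = +$23B − (+$6.4B) = +$16.6 billion.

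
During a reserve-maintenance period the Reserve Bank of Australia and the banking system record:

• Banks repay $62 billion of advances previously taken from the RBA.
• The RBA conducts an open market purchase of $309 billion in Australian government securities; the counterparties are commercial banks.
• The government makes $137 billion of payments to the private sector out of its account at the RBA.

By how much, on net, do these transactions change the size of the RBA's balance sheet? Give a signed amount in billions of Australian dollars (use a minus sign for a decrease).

RBA balance sheet:
  Assets:      Securities +$309B, Loans to banks −$62B
  Liabilities: Bank reserves +$384B, Government deposits −$137B
Commercial banking system:
  Assets:      Reserves at CB +$384B, Securities −$309B
  Liabilities: Checkable deposits +$137B, Borrowings from CB −$62B
Change in total RBA assets = +$247 billion.

+$247 billion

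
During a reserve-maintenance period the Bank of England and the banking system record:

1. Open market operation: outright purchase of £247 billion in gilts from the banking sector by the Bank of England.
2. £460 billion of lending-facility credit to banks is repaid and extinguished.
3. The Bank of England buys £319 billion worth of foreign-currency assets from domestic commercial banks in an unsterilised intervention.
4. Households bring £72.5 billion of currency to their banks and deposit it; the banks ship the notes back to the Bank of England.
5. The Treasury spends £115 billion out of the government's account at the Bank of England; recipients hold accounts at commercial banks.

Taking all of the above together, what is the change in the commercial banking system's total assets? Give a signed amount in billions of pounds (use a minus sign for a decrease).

OMO purchase (from banks) £247 billion: just an asset swap on bank balance sheets → 0.
Discount-window repayment £460 billion: bank balance sheets shrink → −£460B.
FX purchase £319 billion: just an asset swap on bank balance sheets → 0.
Currency deposit £72.5 billion: bank balance sheets expand → +£72.5B.
Government spending £115 billion: bank balance sheets expand → +£115B.
Net: 0 − 460 + 0 + 72.5 + 115 = -£272.5 billion.

-£272.5 billion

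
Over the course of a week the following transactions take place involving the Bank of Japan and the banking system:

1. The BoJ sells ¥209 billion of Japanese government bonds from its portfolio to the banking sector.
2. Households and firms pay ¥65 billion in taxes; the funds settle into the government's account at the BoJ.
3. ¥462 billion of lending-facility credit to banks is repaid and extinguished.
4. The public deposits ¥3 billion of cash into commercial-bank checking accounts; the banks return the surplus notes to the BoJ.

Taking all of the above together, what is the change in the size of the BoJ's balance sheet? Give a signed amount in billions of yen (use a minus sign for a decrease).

OMO sale (to banks) ¥209 billion: a BoJ asset is shed → −¥209B.
Government account inflow ¥65 billion: only the composition of liabilities changes → 0.
Discount-window repayment ¥462 billion: a BoJ asset is shed → −¥462B.
Currency deposit ¥3 billion: only the composition of liabilities changes → 0.
Net: −209 + 0 − 462 + 0 = -¥671 billion.

-¥671 billion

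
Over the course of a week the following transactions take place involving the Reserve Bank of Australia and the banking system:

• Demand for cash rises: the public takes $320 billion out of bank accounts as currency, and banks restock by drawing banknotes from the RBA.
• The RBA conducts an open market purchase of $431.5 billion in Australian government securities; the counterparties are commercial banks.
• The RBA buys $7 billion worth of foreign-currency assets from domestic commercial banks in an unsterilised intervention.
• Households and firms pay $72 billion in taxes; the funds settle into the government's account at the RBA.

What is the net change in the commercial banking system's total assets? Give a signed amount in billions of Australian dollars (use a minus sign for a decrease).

-$392 billion

RBA balance sheet:
  Assets:      Securities +$431.5B, Foreign assets +$7B
  Liabilities: Bank reserves +$46.5B, Currency in circulation +$320B, Government deposits +$72B
Commercial banking system:
  Assets:      Reserves at CB +$46.5B, Securities −$431.5B, Foreign assets −$7B
  Liabilities: Checkable deposits −$392B
Change in total bank assets = -$392 billion.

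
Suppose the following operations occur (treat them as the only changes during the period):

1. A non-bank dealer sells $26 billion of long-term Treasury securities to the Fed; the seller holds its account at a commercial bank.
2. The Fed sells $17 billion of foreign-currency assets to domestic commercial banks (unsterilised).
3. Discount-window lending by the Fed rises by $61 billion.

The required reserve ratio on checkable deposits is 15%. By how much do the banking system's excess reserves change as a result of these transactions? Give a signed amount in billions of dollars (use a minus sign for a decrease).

+$66.1 billion

Asset purchase (from non-banks) $26 billion: reserves +$26B, deposits +$26B.
FX sale $17 billion: reserves −$17B, deposits 0.
Discount-window loan $61 billion: reserves +$61B, deposits 0.
Totals: Δreserves = +$70B, Δdeposits = +$26B.
Δrequired reserves = 15% × +$26B = +$3.9B.
Δexcess reserves = Δreserves − Δrequired = +$70B − (+$3.9B) = +$66.1 billion.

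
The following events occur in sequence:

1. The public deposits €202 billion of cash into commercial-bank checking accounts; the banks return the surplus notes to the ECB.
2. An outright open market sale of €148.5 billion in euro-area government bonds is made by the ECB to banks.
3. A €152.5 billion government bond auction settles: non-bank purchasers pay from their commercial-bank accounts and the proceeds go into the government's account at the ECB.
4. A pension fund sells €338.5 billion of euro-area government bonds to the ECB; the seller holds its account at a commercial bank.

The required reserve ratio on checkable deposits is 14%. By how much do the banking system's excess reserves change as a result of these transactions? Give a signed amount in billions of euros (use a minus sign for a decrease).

+€185.18 billion

Currency deposit €202 billion: reserves +€202B, deposits +€202B.
OMO sale (to banks) €148.5 billion: reserves −€148.5B, deposits 0.
Government account inflow €152.5 billion: reserves −€152.5B, deposits −€152.5B.
Asset purchase (from non-banks) €338.5 billion: reserves +€338.5B, deposits +€338.5B.
Totals: Δreserves = +€239.5B, Δdeposits = +€388B.
Δrequired reserves = 14% × +€388B = +€54.32B.
Δexcess reserves = Δreserves − Δrequired = +€239.5B − (+€54.32B) = +€185.18 billion.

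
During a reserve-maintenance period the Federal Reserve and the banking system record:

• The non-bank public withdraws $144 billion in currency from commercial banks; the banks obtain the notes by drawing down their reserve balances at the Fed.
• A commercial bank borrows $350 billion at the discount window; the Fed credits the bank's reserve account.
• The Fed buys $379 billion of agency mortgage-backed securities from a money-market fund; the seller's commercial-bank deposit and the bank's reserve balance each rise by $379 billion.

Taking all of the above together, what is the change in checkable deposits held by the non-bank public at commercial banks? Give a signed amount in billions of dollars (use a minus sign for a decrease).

+$235 billion

Currency withdrawal $144 billion: non-bank counterparties' bank balances fall → −$144B.
Discount-window loan $350 billion: the counterparty is a bank, so public deposits are unchanged → 0.
Asset purchase (from non-banks) $379 billion: non-bank counterparties' bank balances rise → +$379B.
Net: −144 + 0 + 379 = +$235 billion.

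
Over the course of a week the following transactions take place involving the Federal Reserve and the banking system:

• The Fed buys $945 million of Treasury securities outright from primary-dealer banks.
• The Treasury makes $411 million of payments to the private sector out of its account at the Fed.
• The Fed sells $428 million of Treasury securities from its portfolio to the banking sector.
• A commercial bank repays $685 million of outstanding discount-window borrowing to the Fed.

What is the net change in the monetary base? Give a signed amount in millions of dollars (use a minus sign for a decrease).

+$243 million

Fed balance sheet:
  Assets:      Securities +$517M, Loans to banks −$685M
  Liabilities: Bank reserves +$243M, Government deposits −$411M
Commercial banking system:
  Assets:      Reserves at CB +$243M, Securities −$517M
  Liabilities: Checkable deposits +$411M, Borrowings from CB −$685M
Monetary base = currency + reserves: 0 + (+$243M) = +$243 million.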